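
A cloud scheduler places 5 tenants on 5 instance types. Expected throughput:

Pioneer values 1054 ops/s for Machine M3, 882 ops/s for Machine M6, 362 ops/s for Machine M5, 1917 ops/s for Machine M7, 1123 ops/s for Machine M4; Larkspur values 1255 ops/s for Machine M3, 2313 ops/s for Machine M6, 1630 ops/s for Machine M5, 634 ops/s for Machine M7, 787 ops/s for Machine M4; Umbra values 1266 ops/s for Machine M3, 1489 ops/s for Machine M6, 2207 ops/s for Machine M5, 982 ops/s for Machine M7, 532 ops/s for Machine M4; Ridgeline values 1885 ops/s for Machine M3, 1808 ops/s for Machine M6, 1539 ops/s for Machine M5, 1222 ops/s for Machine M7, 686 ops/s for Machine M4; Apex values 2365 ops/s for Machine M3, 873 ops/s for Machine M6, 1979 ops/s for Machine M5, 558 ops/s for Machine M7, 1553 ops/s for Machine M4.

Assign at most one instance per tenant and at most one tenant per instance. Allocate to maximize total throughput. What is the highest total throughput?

Max total: 9875 ops/s

Optimal: Pioneer→Machine M7 (1917 ops/s), Larkspur→Machine M6 (2313 ops/s), Umbra→Machine M5 (2207 ops/s), Ridgeline→Machine M3 (1885 ops/s), Apex→Machine M4 (1553 ops/s) — total 1917+2313+2207+1885+1553 = 9875 ops/s.
Column-greedy (each instance in turn goes to its best remaining tenant) gives 9488 ops/s, worse by 387.
Swapping Ridgeline↔Apex (Ridgeline→Machine M4 686 ops/s, Apex→Machine M3 2365 ops/s) loses 387.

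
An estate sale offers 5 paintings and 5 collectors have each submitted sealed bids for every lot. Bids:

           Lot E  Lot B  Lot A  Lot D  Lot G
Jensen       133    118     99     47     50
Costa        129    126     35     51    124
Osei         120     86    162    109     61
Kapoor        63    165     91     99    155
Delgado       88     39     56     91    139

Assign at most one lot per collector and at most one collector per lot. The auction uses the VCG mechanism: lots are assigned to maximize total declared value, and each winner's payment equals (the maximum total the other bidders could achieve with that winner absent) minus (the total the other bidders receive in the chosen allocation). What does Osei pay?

Efficient allocation: Jensen→Lot E ($133), Costa→Lot G ($124), Osei→Lot A ($162), Kapoor→Lot B ($165), Delgado→Lot D ($91); total welfare W = $675.
Osei receives Lot A at value $162, so the others get W − 162 = $513.
Without Osei: best allocation of the remaining 4 bidders over all 5 lots is Jensen→Lot A ($99), Costa→Lot E ($129), Kapoor→Lot B ($165), Delgado→Lot G ($139), total $532.
VCG payment = (others' best without Osei) − (others' welfare with Osei) = 532 − 513 = $19.

Osei pays $19.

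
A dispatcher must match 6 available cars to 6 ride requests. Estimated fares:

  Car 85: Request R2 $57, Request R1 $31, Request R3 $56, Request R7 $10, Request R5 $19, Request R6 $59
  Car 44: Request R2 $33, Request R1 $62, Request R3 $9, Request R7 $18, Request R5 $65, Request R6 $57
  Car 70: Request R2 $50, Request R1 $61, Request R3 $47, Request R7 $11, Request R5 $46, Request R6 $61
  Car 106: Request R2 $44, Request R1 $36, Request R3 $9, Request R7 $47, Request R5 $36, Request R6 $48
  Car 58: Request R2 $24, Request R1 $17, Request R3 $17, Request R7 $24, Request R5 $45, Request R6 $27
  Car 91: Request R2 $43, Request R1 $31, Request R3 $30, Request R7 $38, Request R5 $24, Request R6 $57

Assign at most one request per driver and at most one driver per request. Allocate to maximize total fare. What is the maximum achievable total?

Optimal: Car 85→Request R3 ($56), Car 44→Request R1 ($62), Car 70→Request R2 ($50), Car 106→Request R7 ($47), Car 58→Request R5 ($45), Car 91→Request R6 ($57) — total 56+62+50+47+45+57 = $317.
Row-greedy (each driver in turn takes its best remaining request) gives $286, worse by 31.

Max total: $317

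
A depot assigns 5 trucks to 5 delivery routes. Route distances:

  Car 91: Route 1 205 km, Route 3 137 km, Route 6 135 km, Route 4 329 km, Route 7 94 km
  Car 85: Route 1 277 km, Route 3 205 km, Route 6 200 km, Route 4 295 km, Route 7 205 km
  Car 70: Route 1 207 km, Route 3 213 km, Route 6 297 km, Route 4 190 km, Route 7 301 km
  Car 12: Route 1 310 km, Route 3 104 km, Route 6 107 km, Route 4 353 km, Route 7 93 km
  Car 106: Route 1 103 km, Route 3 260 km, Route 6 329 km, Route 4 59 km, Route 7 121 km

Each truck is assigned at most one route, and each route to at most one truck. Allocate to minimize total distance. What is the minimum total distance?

Treat this as an assignment problem: match each truck to one route.
Optimal: Car 91→Route 7 (94 km), Car 85→Route 6 (200 km), Car 70→Route 1 (207 km), Car 12→Route 3 (104 km), Car 106→Route 4 (59 km) — total 94+200+207+104+59 = 664 km.
Next-best assignment: Car 91→Route 7, Car 85→Route 3, Car 70→Route 1, Car 12→Route 6, Car 106→Route 4 = 672 km.
Swapping Car 12↔Car 70 (Car 12→Route 1 310 km, Car 70→Route 3 213 km) adds 212.

Minimum total: 664 km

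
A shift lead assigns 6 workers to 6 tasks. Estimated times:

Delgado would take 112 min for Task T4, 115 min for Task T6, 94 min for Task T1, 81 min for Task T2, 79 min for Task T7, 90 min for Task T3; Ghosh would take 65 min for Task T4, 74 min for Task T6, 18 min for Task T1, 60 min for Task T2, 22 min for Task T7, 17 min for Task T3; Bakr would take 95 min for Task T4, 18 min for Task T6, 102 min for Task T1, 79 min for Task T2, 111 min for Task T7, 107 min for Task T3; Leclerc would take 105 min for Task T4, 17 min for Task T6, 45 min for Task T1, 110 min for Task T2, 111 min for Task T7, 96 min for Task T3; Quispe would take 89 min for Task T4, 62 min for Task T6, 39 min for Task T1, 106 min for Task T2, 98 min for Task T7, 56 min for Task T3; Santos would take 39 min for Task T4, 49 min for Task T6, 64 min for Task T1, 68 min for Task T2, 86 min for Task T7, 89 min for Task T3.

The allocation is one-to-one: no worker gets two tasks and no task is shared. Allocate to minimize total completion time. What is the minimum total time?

This is the linear assignment problem.
Optimal: Delgado→Task T2 (81 min), Ghosh→Task T7 (22 min), Bakr→Task T6 (18 min), Leclerc→Task T1 (45 min), Quispe→Task T3 (56 min), Santos→Task T4 (39 min) — total 81+22+18+45+56+39 = 261 min.
Min-entry greedy (repeatedly take the single cheapest remaining cell) gives 270 min, worse by 9.

Min total: 261 min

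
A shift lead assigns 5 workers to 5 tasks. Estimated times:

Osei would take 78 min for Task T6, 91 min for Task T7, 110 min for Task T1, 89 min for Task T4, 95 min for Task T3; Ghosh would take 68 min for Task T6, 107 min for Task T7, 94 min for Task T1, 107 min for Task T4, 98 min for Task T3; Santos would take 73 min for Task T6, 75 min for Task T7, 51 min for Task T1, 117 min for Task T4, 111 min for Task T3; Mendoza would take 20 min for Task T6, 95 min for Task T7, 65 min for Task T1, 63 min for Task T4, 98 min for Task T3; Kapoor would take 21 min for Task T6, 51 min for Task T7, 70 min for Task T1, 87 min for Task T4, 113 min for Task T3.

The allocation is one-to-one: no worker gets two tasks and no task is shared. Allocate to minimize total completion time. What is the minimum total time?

Optimal: Osei→Task T4 (89 min), Ghosh→Task T3 (98 min), Santos→Task T1 (51 min), Mendoza→Task T6 (20 min), Kapoor→Task T7 (51 min) — total 89+98+51+20+51 = 309 min.
Row-greedy (each worker in turn takes its cheapest remaining task) gives 423 min, worse by 114.
Every other assignment is strictly worse.

Minimum total: 309 min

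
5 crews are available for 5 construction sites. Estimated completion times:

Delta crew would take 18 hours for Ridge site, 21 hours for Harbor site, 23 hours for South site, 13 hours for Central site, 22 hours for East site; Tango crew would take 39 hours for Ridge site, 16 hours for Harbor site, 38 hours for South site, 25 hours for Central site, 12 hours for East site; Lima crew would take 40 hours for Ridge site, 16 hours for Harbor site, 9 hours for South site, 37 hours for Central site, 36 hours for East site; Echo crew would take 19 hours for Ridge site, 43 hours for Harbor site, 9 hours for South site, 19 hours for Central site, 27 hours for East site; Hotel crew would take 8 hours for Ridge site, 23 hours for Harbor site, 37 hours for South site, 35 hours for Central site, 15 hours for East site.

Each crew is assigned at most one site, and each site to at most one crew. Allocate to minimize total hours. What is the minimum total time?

Optimal: Delta crew→Central site (13 hours), Tango crew→East site (12 hours), Lima crew→Harbor site (16 hours), Echo crew→South site (9 hours), Hotel crew→Ridge site (8 hours) — total 13+12+16+9+8 = 58 hours.
Column-greedy (each site in turn goes to its cheapest remaining crew) gives 73 hours, worse by 15.
Swapping Hotel crew↔Lima crew (Hotel crew→Harbor site 23 hours, Lima crew→Ridge site 40 hours) adds 39.

Min total: 58 hours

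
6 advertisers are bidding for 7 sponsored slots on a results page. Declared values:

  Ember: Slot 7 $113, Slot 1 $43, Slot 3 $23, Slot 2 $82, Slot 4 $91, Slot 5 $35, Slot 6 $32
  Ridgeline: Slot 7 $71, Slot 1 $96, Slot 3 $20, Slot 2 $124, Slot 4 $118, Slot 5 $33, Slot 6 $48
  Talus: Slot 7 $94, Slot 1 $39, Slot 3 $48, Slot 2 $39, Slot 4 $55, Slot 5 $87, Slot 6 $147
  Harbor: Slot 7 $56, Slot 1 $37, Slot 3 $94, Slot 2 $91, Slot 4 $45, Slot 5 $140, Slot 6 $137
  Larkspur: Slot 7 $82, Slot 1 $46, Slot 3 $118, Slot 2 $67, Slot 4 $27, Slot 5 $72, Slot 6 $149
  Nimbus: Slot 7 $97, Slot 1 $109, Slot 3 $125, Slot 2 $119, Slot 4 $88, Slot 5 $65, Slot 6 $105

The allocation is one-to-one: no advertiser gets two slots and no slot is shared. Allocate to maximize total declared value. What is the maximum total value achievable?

Optimal: Ember→Slot 7 ($113), Ridgeline→Slot 4 ($118), Talus→Slot 6 ($147), Harbor→Slot 5 ($140), Larkspur→Slot 3 ($118), Nimbus→Slot 2 ($119) — total 113+118+147+140+118+119 = $755.
Column-greedy (each slot in turn goes to its best remaining advertiser) gives $659, worse by 96.

Max total: $755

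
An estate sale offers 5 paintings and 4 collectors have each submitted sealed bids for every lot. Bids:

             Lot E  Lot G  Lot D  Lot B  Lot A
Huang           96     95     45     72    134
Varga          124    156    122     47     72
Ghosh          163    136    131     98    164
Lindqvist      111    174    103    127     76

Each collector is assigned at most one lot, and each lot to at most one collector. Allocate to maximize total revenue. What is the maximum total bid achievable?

Optimal: Huang→Lot A ($134), Varga→Lot D ($122), Ghosh→Lot E ($163), Lindqvist→Lot G ($174) — total 134+122+163+174 = $593.
Row-greedy (each collector in turn takes its best remaining lot) gives $580, worse by 13.

Maximum total: $593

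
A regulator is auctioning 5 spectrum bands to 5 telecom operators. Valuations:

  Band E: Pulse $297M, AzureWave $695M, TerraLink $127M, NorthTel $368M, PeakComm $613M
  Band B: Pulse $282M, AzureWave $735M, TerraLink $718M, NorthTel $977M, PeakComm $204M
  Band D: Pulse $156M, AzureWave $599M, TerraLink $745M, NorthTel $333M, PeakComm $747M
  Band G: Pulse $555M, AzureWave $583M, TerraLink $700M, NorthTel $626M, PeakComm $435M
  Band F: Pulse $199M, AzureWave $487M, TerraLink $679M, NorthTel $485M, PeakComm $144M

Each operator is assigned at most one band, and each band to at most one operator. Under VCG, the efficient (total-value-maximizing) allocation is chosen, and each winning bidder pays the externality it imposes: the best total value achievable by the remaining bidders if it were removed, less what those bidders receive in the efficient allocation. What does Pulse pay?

Efficient allocation: Pulse→Band G ($555M), AzureWave→Band E ($695M), TerraLink→Band F ($679M), NorthTel→Band B ($977M), PeakComm→Band D ($747M); total welfare W = $3653M.
Pulse receives Band G at value $555M, so the others get W − 555 = $3098M.
Without Pulse: best allocation of the remaining 4 bidders over all 5 bands is AzureWave→Band E ($695M), TerraLink→Band G ($700M), NorthTel→Band B ($977M), PeakComm→Band D ($747M), total $3119M.
VCG payment = (others' best without Pulse) − (others' welfare with Pulse) = 3119 − 3098 = $21M.

Pulse pays $21M.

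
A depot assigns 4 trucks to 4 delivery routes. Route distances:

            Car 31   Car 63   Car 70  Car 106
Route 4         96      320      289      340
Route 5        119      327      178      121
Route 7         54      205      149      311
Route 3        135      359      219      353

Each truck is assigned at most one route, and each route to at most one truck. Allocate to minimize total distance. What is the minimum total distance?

Minimum total: 641 km

Optimal: Car 31→Route 4 (96 km), Car 63→Route 7 (205 km), Car 70→Route 3 (219 km), Car 106→Route 5 (121 km) — total 96+205+219+121 = 641 km.
Row-greedy (each truck in turn takes its cheapest remaining route) gives 905 km, worse by 264.
Every other assignment is strictly worse.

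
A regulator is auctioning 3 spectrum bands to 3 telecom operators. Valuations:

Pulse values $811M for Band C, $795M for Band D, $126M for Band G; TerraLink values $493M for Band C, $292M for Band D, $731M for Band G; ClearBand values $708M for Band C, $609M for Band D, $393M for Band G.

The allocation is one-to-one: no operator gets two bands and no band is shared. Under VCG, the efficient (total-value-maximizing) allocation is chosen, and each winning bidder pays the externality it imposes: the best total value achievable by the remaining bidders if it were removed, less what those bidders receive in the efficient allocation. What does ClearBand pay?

ClearBand pays $16M.

Efficient allocation: Pulse→Band D ($795M), TerraLink→Band G ($731M), ClearBand→Band C ($708M); total welfare W = $2234M.
ClearBand receives Band C at value $708M, so the others get W − 708 = $1526M.
Without ClearBand: best allocation of the remaining 2 bidders over all 3 bands is Pulse→Band C ($811M), TerraLink→Band G ($731M), total $1542M.
VCG payment = (others' best without ClearBand) − (others' welfare with ClearBand) = 1542 − 1526 = $16M.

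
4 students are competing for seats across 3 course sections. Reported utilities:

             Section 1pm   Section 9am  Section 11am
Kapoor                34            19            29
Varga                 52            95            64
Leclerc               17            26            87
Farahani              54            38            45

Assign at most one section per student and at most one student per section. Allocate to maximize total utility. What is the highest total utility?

Maximum total: 236 points

Optimal: Farahani→Section 1pm (54 points), Varga→Section 9am (95 points), Leclerc→Section 11am (87 points) — total 54+95+87 = 236 points.
Row-greedy (each student in turn takes its best remaining section) gives 216 points, worse by 20.
Swapping Farahani↔Leclerc (Farahani→Section 11am 45 points, Leclerc→Section 1pm 17 points) loses 79.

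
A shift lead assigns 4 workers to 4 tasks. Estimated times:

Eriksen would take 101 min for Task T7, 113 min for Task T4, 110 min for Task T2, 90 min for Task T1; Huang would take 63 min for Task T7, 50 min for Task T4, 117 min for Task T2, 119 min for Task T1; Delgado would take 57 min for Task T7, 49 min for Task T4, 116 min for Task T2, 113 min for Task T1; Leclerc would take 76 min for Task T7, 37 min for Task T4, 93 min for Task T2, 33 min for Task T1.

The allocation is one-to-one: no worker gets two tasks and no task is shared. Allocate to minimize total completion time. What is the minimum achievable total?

Treat this as an assignment problem: match each worker to one task.
Optimal: Eriksen→Task T2 (110 min), Huang→Task T4 (50 min), Delgado→Task T7 (57 min), Leclerc→Task T1 (33 min) — total 110+50+57+33 = 250 min.
Row-greedy (each worker in turn takes its cheapest remaining task) gives 290 min, worse by 40.

Minimum total: 250 min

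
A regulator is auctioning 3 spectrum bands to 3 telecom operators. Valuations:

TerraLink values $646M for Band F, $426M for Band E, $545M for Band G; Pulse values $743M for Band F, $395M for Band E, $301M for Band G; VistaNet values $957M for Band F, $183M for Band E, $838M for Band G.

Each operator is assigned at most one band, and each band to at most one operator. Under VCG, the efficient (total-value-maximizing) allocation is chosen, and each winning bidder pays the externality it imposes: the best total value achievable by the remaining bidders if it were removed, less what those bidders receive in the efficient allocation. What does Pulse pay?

Pulse pays $238M.

Efficient allocation: TerraLink→Band E ($426M), Pulse→Band F ($743M), VistaNet→Band G ($838M); total welfare W = $2007M.
Pulse receives Band F at value $743M, so the others get W − 743 = $1264M.
Without Pulse: best allocation of the remaining 2 bidders over all 3 bands is TerraLink→Band G ($545M), VistaNet→Band F ($957M), total $1502M.
VCG payment = (others' best without Pulse) − (others' welfare with Pulse) = 1502 − 1264 = $238M.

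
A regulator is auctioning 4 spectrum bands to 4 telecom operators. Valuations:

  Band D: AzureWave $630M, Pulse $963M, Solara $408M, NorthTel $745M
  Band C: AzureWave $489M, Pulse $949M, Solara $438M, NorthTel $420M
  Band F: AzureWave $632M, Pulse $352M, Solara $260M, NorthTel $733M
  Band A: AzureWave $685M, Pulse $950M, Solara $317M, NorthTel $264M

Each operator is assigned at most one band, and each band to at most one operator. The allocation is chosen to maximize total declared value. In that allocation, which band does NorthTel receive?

NorthTel receives Band F.

Optimal: AzureWave→Band A ($685M), Pulse→Band D ($963M), Solara→Band C ($438M), NorthTel→Band F ($733M) — total 685+963+438+733 = $2819M.
Column-greedy (each band in turn goes to its best remaining operator) gives $2502M, worse by 317.
NorthTel's own top band is Band D ($745M), but forcing NorthTel→Band D and reassigning the rest optimally gives only $2765M — worse by 54.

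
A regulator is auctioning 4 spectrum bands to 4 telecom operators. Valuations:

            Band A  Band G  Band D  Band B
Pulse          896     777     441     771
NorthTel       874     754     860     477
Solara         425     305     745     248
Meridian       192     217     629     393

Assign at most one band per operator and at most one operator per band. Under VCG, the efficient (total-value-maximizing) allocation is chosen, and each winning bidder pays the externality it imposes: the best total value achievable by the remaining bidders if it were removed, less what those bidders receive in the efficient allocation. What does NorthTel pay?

Efficient allocation: Pulse→Band G ($777M), NorthTel→Band A ($874M), Solara→Band D ($745M), Meridian→Band B ($393M); total welfare W = $2789M.
NorthTel receives Band A at value $874M, so the others get W − 874 = $1915M.
Without NorthTel: best allocation of the remaining 3 bidders over all 4 bands is Pulse→Band A ($896M), Solara→Band D ($745M), Meridian→Band B ($393M), total $2034M.
VCG payment = (others' best without NorthTel) − (others' welfare with NorthTel) = 2034 − 1915 = $119M.

NorthTel pays $119M.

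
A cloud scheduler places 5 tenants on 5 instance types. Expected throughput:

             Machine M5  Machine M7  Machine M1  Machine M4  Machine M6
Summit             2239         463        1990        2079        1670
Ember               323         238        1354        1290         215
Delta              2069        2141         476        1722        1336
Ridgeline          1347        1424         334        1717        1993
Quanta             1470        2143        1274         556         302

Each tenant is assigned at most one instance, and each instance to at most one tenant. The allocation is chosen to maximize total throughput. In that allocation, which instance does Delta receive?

Optimal: Summit→Machine M4 (2079 ops/s), Ember→Machine M1 (1354 ops/s), Delta→Machine M5 (2069 ops/s), Ridgeline→Machine M6 (1993 ops/s), Quanta→Machine M7 (2143 ops/s) — total 2079+1354+2069+1993+2143 = 9638 ops/s.
Row-greedy (each tenant in turn takes its best remaining instance) gives 8283 ops/s, worse by 1355.
Swapping Quanta↔Ridgeline (Quanta→Machine M6 302 ops/s, Ridgeline→Machine M7 1424 ops/s) loses 2410.
Every other assignment is strictly worse.
Delta's own top instance is Machine M7 (2141 ops/s), but forcing Delta→Machine M7 and reassigning the rest optimally gives only 9037 ops/s — worse by 601.

Delta receives Machine M5.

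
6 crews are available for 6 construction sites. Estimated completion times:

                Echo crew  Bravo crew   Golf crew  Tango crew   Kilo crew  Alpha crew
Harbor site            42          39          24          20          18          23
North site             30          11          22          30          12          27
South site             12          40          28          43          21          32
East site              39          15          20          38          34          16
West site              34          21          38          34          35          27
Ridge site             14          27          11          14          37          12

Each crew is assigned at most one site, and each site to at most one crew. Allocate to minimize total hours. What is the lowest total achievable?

Min total: 92 hours

Optimal: Echo crew→South site (12 hours), Bravo crew→West site (21 hours), Golf crew→Ridge site (11 hours), Tango crew→Harbor site (20 hours), Kilo crew→North site (12 hours), Alpha crew→East site (16 hours) — total 12+21+11+20+12+16 = 92 hours.
Column-greedy (each site in turn goes to its cheapest remaining crew) gives 102 hours, worse by 10.
Swapping Golf crew↔Bravo crew (Golf crew→West site 38 hours, Bravo crew→Ridge site 27 hours) adds 33.
Checked against all permutations: 92 hours is optimal.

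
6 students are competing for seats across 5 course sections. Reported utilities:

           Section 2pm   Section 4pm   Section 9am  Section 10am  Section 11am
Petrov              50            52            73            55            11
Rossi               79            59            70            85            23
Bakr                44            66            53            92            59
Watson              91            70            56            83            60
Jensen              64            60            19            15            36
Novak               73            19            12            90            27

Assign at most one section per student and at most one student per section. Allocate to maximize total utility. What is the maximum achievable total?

Treat this as an assignment problem: match each student to one section.
Optimal: Watson→Section 2pm (91 points), Jensen→Section 4pm (60 points), Petrov→Section 9am (73 points), Novak→Section 10am (90 points), Bakr→Section 11am (59 points) — total 91+60+73+90+59 = 373 points.
Row-greedy (each student in turn takes its best remaining section) gives 351 points, worse by 22.
Next-best assignment: Watson→Section 2pm, Rossi→Section 4pm, Petrov→Section 9am, Novak→Section 10am, Bakr→Section 11am = 372 points.
Swapping Watson↔Petrov (Watson→Section 9am 56 points, Petrov→Section 2pm 50 points) loses 58.
Every other assignment is strictly worse.

Max total: 373 points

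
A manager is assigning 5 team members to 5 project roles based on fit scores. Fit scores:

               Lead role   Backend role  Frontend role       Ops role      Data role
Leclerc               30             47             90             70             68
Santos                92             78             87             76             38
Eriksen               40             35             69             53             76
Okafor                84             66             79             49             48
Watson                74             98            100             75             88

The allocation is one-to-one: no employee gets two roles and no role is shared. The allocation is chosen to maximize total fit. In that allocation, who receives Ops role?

Optimal: Leclerc→Frontend role (90 pts), Santos→Ops role (76 pts), Eriksen→Data role (76 pts), Okafor→Lead role (84 pts), Watson→Backend role (98 pts) — total 90+76+76+84+98 = 424 pts.
Column-greedy (each role in turn goes to its best remaining employee) gives 381 pts, worse by 43.
Santos's own top role is Lead role (92 pts), but forcing Santos→Lead role and reassigning the rest optimally gives only 415 pts — worse by 9.

Santos receives Ops role.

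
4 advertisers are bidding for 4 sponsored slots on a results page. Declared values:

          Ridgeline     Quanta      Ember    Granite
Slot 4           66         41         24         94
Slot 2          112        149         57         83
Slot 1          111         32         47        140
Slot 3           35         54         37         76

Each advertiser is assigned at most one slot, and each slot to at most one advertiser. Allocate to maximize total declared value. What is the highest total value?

Optimal: Ridgeline→Slot 4 ($66), Quanta→Slot 2 ($149), Ember→Slot 3 ($37), Granite→Slot 1 ($140) — total 66+149+37+140 = $392.
Column-greedy (each slot in turn goes to its best remaining advertiser) gives $391, worse by 1.
Checked against all permutations: $392 is optimal.

Max total: $392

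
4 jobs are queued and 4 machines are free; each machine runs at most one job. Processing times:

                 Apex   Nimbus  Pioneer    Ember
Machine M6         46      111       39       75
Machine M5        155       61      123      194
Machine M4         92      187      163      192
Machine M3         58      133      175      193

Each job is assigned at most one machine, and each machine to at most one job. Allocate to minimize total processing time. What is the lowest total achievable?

Optimal: Apex→Machine M3 (58 min), Nimbus→Machine M5 (61 min), Pioneer→Machine M6 (39 min), Ember→Machine M4 (192 min) — total 58+61+39+192 = 350 min.
Swapping Nimbus↔Apex (Nimbus→Machine M3 133 min, Apex→Machine M5 155 min) adds 169.
Every other assignment is strictly worse.

Min total: 350 min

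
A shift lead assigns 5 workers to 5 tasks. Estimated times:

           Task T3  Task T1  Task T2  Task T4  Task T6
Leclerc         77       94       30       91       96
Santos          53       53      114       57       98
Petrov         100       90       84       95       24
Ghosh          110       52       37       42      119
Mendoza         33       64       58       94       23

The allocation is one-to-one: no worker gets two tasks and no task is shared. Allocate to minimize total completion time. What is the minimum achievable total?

Minimum total: 182 min

This is the linear assignment problem.
Optimal: Leclerc→Task T2 (30 min), Santos→Task T1 (53 min), Petrov→Task T6 (24 min), Ghosh→Task T4 (42 min), Mendoza→Task T3 (33 min) — total 30+53+24+42+33 = 182 min.
Column-greedy (each task in turn goes to its cheapest remaining worker) gives 196 min, worse by 14.
Checked against all permutations: 182 min is optimal.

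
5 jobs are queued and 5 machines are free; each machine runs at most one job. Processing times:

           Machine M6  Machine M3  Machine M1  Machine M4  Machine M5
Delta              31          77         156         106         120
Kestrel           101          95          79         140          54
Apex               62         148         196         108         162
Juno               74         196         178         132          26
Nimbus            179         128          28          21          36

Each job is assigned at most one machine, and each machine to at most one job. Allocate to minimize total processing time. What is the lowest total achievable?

Minimum total: 265 min

Optimal: Delta→Machine M3 (77 min), Kestrel→Machine M1 (79 min), Apex→Machine M6 (62 min), Juno→Machine M5 (26 min), Nimbus→Machine M4 (21 min) — total 77+79+62+26+21 = 265 min.
Column-greedy (each machine in turn goes to its cheapest remaining job) gives 288 min, worse by 23.
Next-best assignment: Delta→Machine M6, Kestrel→Machine M3, Apex→Machine M4, Juno→Machine M5, Nimbus→Machine M1 = 288 min.
Swapping Delta↔Juno (Delta→Machine M5 120 min, Juno→Machine M3 196 min) adds 213.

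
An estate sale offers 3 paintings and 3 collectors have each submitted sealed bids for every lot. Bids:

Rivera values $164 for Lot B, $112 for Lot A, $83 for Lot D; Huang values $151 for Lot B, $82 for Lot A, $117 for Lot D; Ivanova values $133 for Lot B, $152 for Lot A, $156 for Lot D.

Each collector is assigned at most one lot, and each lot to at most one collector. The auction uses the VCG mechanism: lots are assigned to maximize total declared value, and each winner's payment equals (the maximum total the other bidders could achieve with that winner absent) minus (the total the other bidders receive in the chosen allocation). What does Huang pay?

Efficient allocation: Rivera→Lot B ($164), Huang→Lot D ($117), Ivanova→Lot A ($152); total welfare W = $433.
Huang receives Lot D at value $117, so the others get W − 117 = $316.
Without Huang: best allocation of the remaining 2 bidders over all 3 lots is Rivera→Lot B ($164), Ivanova→Lot D ($156), total $320.
VCG payment = (others' best without Huang) − (others' welfare with Huang) = 320 − 316 = $4.

Huang pays $4.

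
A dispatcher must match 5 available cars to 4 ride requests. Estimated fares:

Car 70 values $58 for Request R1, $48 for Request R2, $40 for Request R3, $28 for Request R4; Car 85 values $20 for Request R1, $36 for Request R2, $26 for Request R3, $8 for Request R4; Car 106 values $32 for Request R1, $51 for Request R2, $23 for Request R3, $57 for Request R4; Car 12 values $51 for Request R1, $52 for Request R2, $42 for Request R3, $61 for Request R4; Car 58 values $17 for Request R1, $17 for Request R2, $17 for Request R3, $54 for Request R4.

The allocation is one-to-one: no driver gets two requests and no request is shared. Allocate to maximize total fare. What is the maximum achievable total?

This is a one-to-one assignment (maximum-weight bipartite matching).
Optimal: Car 70→Request R1 ($58), Car 106→Request R2 ($51), Car 12→Request R3 ($42), Car 58→Request R4 ($54) — total 58+51+42+54 = $205.
Column-greedy (each request in turn goes to its best remaining driver) gives $193, worse by 12.

Max total: $205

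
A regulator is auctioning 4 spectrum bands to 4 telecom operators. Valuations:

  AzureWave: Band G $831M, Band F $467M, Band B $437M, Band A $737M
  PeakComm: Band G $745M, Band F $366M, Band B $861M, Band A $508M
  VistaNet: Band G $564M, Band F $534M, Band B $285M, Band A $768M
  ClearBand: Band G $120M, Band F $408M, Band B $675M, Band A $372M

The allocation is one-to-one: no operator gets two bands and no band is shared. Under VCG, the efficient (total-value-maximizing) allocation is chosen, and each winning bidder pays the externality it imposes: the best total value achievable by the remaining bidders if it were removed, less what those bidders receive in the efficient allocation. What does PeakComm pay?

Efficient allocation: AzureWave→Band G ($831M), PeakComm→Band B ($861M), VistaNet→Band A ($768M), ClearBand→Band F ($408M); total welfare W = $2868M.
PeakComm receives Band B at value $861M, so the others get W − 861 = $2007M.
Without PeakComm: best allocation of the remaining 3 bidders over all 4 bands is AzureWave→Band G ($831M), VistaNet→Band A ($768M), ClearBand→Band B ($675M), total $2274M.
VCG payment = (others' best without PeakComm) − (others' welfare with PeakComm) = 2274 − 2007 = $267M.

PeakComm pays $267M.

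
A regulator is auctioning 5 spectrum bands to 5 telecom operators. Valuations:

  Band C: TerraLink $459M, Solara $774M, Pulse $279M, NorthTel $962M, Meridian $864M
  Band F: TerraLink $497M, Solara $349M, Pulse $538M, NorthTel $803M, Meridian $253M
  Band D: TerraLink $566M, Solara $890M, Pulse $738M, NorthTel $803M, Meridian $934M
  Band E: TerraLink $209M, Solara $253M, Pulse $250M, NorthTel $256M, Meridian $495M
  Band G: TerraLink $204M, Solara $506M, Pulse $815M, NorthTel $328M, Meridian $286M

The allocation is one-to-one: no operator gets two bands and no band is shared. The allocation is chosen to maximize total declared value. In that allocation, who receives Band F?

Optimal: TerraLink→Band F ($497M), Solara→Band D ($890M), Pulse→Band G ($815M), NorthTel→Band C ($962M), Meridian→Band E ($495M) — total 497+890+815+962+495 = $3659M.
Max-entry greedy (repeatedly take the single best remaining cell) gives $3461M, worse by 198.
Next-best assignment: TerraLink→Band E, Solara→Band D, Pulse→Band G, NorthTel→Band F, Meridian→Band C = $3581M.
TerraLink's own top band is Band D ($566M), but forcing TerraLink→Band D and reassigning the rest optimally gives only $3453M — worse by 206.

TerraLink receives Band F.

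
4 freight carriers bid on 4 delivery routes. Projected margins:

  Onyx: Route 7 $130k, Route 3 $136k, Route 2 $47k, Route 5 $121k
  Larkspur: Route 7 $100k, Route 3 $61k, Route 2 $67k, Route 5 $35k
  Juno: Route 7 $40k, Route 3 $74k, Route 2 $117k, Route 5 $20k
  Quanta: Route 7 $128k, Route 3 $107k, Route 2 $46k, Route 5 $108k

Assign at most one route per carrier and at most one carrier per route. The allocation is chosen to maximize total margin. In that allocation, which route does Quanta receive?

Treat this as an assignment problem: match each carrier to one route.
Optimal: Onyx→Route 3 ($136k), Larkspur→Route 7 ($100k), Juno→Route 2 ($117k), Quanta→Route 5 ($108k) — total 136+100+117+108 = $461k.
No other one-to-one assignment exceeds $461k.
Quanta's own top route is Route 7 ($128k), but forcing Quanta→Route 7 and reassigning the rest optimally gives only $427k — worse by 34.

Quanta receives Route 5.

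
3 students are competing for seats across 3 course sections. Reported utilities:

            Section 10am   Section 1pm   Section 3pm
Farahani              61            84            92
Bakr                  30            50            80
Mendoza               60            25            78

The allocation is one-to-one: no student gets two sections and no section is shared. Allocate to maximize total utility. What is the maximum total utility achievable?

Maximum total: 224 points

This is a one-to-one assignment (maximum-weight bipartite matching).
Optimal: Farahani→Section 1pm (84 points), Bakr→Section 3pm (80 points), Mendoza→Section 10am (60 points) — total 84+80+60 = 224 points.
Row-greedy (each student in turn takes its best remaining section) gives 202 points, worse by 22.
Next-best assignment: Farahani→Section 3pm, Bakr→Section 1pm, Mendoza→Section 10am = 202 points.
Swapping Mendoza↔Bakr (Mendoza→Section 3pm 78 points, Bakr→Section 10am 30 points) loses 32.
Checked against all permutations: 224 points is optimal.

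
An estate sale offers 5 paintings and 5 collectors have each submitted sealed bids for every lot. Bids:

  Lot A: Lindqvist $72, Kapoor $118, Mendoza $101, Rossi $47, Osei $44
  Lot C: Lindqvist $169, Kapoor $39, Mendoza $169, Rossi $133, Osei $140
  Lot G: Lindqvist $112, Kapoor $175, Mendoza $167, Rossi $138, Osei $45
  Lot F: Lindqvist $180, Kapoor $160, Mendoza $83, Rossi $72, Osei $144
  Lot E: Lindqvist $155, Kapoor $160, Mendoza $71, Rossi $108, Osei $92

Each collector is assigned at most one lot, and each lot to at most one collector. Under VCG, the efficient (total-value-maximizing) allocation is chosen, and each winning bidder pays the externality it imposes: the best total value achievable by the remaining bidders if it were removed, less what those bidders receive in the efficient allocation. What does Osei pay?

Efficient allocation: Lindqvist→Lot E ($155), Kapoor→Lot A ($118), Mendoza→Lot C ($169), Rossi→Lot G ($138), Osei→Lot F ($144); total welfare W = $724.
Osei receives Lot F at value $144, so the others get W − 144 = $580.
Without Osei: best allocation of the remaining 4 bidders over all 5 lots is Lindqvist→Lot F ($180), Kapoor→Lot E ($160), Mendoza→Lot C ($169), Rossi→Lot G ($138), total $647.
VCG payment = (others' best without Osei) − (others' welfare with Osei) = 647 − 580 = $67.

Osei pays $67.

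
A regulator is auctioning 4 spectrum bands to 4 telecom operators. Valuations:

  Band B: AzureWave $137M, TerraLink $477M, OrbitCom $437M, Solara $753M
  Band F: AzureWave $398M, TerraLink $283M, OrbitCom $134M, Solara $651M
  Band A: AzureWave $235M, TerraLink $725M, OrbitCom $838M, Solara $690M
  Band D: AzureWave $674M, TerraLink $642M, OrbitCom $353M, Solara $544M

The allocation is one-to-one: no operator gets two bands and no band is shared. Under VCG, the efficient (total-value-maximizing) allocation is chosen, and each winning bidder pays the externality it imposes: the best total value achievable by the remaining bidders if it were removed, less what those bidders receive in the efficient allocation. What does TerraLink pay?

Efficient allocation: AzureWave→Band D ($674M), TerraLink→Band B ($477M), OrbitCom→Band A ($838M), Solara→Band F ($651M); total welfare W = $2640M.
TerraLink receives Band B at value $477M, so the others get W − 477 = $2163M.
Without TerraLink: best allocation of the remaining 3 bidders over all 4 bands is AzureWave→Band D ($674M), OrbitCom→Band A ($838M), Solara→Band B ($753M), total $2265M.
VCG payment = (others' best without TerraLink) − (others' welfare with TerraLink) = 2265 − 2163 = $102M.

TerraLink pays $102M.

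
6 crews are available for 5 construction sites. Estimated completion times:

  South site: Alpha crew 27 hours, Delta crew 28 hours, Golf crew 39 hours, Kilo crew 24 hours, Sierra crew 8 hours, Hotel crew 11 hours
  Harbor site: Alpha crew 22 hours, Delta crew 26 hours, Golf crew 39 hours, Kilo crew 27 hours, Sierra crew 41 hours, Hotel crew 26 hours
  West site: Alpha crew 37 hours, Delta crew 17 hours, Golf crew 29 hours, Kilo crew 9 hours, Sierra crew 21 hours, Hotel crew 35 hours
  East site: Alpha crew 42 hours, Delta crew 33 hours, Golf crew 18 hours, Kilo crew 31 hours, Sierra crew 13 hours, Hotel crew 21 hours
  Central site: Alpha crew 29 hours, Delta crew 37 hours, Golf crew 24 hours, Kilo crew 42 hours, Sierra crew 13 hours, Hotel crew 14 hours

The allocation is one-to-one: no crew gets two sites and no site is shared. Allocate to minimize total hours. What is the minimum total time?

Minimum total: 71 hours

Treat this as an assignment problem: match each crew to one site.
Optimal: Sierra crew→South site (8 hours), Alpha crew→Harbor site (22 hours), Kilo crew→West site (9 hours), Golf crew→East site (18 hours), Hotel crew→Central site (14 hours) — total 8+22+9+18+14 = 71 hours.
Row-greedy (each crew in turn takes its cheapest remaining site) gives 94 hours, worse by 23.
Next-best assignment: Hotel crew→South site, Alpha crew→Harbor site, Kilo crew→West site, Golf crew→East site, Sierra crew→Central site = 73 hours.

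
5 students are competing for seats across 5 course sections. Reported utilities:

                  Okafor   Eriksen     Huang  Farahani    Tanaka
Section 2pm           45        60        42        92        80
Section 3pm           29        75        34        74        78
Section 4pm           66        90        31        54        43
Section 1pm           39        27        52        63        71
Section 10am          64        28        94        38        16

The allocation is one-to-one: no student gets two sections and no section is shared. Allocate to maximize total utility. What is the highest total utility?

Max total: 398 points

Treat this as an assignment problem: match each student to one section.
Optimal: Okafor→Section 4pm (66 points), Eriksen→Section 3pm (75 points), Huang→Section 10am (94 points), Farahani→Section 2pm (92 points), Tanaka→Section 1pm (71 points) — total 66+75+94+92+71 = 398 points.
Column-greedy (each section in turn goes to its best remaining student) gives 376 points, worse by 22.
No other one-to-one assignment exceeds 398 points.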